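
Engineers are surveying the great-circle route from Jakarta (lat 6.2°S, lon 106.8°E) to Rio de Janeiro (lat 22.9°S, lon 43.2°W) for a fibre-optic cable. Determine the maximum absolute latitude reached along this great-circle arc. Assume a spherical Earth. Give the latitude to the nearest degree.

≈ 46°S

The great circle lies in the plane with unit normal n̂ = (p₁ × p₂)/|p₁ × p₂|.
Here n̂_z ≈ -0.694; the vertex latitude is φ_max = arccos|n̂_z| ≈ 46.1°.
Check via Clairaut: cos φ_max = |cos φ₁| · sin C = cos(6.2°)·sin(135.8°) ≈ 0.694, again giving ≈ 46.1°.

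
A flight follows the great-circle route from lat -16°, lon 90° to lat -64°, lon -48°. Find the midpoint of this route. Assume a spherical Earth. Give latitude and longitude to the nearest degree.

≈ lat -59°, lon 65°

Write both endpoints as unit vectors p₁, p₂ with components (cos φ cos λ, cos φ sin λ, sin φ).
The central angle between the endpoints is δ = arccos(p₁·p₂) ≈ 1.636 rad (93.8°).
Interpolate at f = 1/2 with slerp weights a = sin((1−f)δ)/sin δ ≈ 0.731, b = sin(fδ)/sin δ ≈ 0.731.
p = a·p₁ + b·p₂ ≈ (0.215, 0.465, -0.859); φ = arcsin(p_z) ≈ -59.21°, λ = atan2(p_y, p_x) ≈ 65.22°.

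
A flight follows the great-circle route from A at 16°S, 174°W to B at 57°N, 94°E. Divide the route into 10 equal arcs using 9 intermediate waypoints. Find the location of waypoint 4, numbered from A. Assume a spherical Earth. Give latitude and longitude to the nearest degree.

Write both endpoints as unit vectors p₁, p₂ with components (cos φ cos λ, cos φ sin λ, sin φ).
The central angle between the endpoints is δ = arccos(p₁·p₂) ≈ 1.823 rad (104.4°).
Interpolate at f = 4/10 with slerp weights a = sin((1−f)δ)/sin δ ≈ 0.917, b = sin(fδ)/sin δ ≈ 0.688.
p = a·p₁ + b·p₂ ≈ (-0.903, 0.282, 0.324); φ = arcsin(p_z) ≈ 18.91°, λ = atan2(p_y, p_x) ≈ 162.68°.

≈ 19°N, 163°E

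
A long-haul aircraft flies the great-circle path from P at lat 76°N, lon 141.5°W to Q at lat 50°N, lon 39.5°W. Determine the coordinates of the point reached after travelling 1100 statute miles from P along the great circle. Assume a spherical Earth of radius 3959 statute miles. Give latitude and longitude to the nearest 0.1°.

Convert each endpoint to a unit vector on the sphere (x = cos φ cos λ, y = cos φ sin λ, z = sin φ).
The central angle between the endpoints is δ = arccos(p₁·p₂) ≈ 0.780 rad (44.7°). The total great-circle distance is δ·R ≈ 0.780 × 3959 ≈ 3088 mi, so the target fraction is f = 1100/3088 ≈ 0.356.
Interpolate at f ≈ 0.356 with slerp weights a = sin((1−f)δ)/sin δ ≈ 0.684, b = sin(fδ)/sin δ ≈ 0.390.
p = a·p₁ + b·p₂ ≈ (0.064, -0.263, 0.963); φ = arcsin(p_z) ≈ 74.32°, λ = atan2(p_y, p_x) ≈ -76.32°.

≈ lat 74.3°N, lon 76.3°W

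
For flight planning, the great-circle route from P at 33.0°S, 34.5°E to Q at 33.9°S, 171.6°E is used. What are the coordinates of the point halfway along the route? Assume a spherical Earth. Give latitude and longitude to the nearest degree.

From cos δ = sin φ₁ sin φ₂ + cos φ₁ cos φ₂ cos Δλ, the central angle is δ ≈ 1.778 rad (101.9°).
Interpolate at f = 1/2 with slerp weights a = sin((1−f)δ)/sin δ ≈ 0.794, b = sin(fδ)/sin δ ≈ 0.794.
p = a·p₁ + b·p₂ ≈ (-0.103, 0.473, -0.875); φ = arcsin(p_z) ≈ -61.03°, λ = atan2(p_y, p_x) ≈ 102.29°.

≈ 61°S, 102°E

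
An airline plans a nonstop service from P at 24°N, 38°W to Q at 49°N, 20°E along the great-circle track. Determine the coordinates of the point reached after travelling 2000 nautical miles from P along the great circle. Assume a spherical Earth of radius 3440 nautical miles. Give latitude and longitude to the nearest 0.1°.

≈ 43.8°N, 5.2°W

Write both endpoints as unit vectors p₁, p₂ with components (cos φ cos λ, cos φ sin λ, sin φ).
The central angle between the endpoints is δ = arccos(p₁·p₂) ≈ 0.896 rad (51.3°). The total great-circle distance is δ·R ≈ 0.896 × 3440 ≈ 3083 nmi, so the target fraction is f = 2000/3083 ≈ 0.649.
Interpolate at f ≈ 0.649 with slerp weights a = sin((1−f)δ)/sin δ ≈ 0.396, b = sin(fδ)/sin δ ≈ 0.703.
p = a·p₁ + b·p₂ ≈ (0.719, -0.065, 0.692); φ = arcsin(p_z) ≈ 43.79°, λ = atan2(p_y, p_x) ≈ -5.18°.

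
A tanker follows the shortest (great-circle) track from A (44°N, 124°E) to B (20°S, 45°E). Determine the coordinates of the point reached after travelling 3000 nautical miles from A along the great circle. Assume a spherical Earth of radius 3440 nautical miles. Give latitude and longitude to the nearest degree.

≈ (14°N, 77°E)

Convert each endpoint to a unit vector on the sphere (x = cos φ cos λ, y = cos φ sin λ, z = sin φ).
The central angle between the endpoints is δ = arccos(p₁·p₂) ≈ 1.680 rad (96.2°). The total great-circle distance is δ·R ≈ 1.680 × 3440 ≈ 5778 nmi, so the target fraction is f = 3000/5778 ≈ 0.519.
Interpolate at f ≈ 0.519 with slerp weights a = sin((1−f)δ)/sin δ ≈ 0.727, b = sin(fδ)/sin δ ≈ 0.770.
p = a·p₁ + b·p₂ ≈ (0.219, 0.945, 0.241); φ = arcsin(p_z) ≈ 13.97°, λ = atan2(p_y, p_x) ≈ 76.93°.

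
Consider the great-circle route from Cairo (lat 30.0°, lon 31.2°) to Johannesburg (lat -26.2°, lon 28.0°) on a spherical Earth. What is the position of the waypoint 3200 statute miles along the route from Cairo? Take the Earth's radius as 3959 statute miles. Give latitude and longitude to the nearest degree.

≈ lat -16°, lon 29°

The haversine formula gives a central angle δ ≈ 0.982 rad (56.3°) between the endpoints. The total great-circle distance is δ·R ≈ 0.982 × 3959 ≈ 3889 mi, so the target fraction is f = 3200/3889 ≈ 0.823.
Interpolate at f ≈ 0.823 with slerp weights a = sin((1−f)δ)/sin δ ≈ 0.208, b = sin(fδ)/sin δ ≈ 0.869.
p = a·p₁ + b·p₂ ≈ (0.843, 0.460, -0.280); φ = arcsin(p_z) ≈ -16.24°, λ = atan2(p_y, p_x) ≈ 28.60°.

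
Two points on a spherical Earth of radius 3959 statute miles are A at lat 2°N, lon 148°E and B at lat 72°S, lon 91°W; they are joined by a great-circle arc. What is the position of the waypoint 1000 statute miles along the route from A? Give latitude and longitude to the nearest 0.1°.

The haversine formula gives a central angle δ ≈ 1.764 rad (101.1°) between the endpoints. The total great-circle distance is δ·R ≈ 1.764 × 3959 ≈ 6985 mi, so the target fraction is f = 1000/6985 ≈ 0.143.
Interpolate at f ≈ 0.143 with slerp weights a = sin((1−f)δ)/sin δ ≈ 1.017, b = sin(fδ)/sin δ ≈ 0.255.
p = a·p₁ + b·p₂ ≈ (-0.864, 0.460, -0.207); φ = arcsin(p_z) ≈ -11.93°, λ = atan2(p_y, p_x) ≈ 151.95°.

≈ lat 11.9°S, lon 152.0°E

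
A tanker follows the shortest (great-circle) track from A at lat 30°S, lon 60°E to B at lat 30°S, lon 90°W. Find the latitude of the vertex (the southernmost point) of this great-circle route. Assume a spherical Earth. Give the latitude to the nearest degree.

The great circle lies in the plane with unit normal n̂ = (p₁ × p₂)/|p₁ × p₂|.
Here n̂_z ≈ -0.409; the vertex latitude is φ_max = arccos|n̂_z| ≈ 65.9°.
Check via Clairaut: cos φ_max = |cos φ₁| · sin C = cos(30.0°)·sin(151.8°) ≈ 0.409, again giving ≈ 65.9°.

≈ 66°S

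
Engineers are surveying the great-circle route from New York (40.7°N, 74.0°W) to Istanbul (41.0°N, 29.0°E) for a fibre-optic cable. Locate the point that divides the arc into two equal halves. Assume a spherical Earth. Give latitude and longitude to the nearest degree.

≈ (54°N, 23°W)

Convert each endpoint to a unit vector on the sphere (x = cos φ cos λ, y = cos φ sin λ, z = sin φ).
The central angle between the endpoints is δ = arccos(p₁·p₂) ≈ 1.267 rad (72.6°).
Interpolate at f = 1/2 with slerp weights a = sin((1−f)δ)/sin δ ≈ 0.620, b = sin(fδ)/sin δ ≈ 0.620.
p = a·p₁ + b·p₂ ≈ (0.539, -0.225, 0.812); φ = arcsin(p_z) ≈ 54.25°, λ = atan2(p_y, p_x) ≈ -22.66°.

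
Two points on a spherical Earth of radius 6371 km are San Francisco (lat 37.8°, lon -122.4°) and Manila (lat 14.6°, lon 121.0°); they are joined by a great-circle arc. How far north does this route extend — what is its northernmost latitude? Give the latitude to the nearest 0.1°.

The great circle lies in the plane with unit normal n̂ = (p₁ × p₂)/|p₁ × p₂|.
Here n̂_z ≈ -0.696; the vertex latitude is φ_max = arccos|n̂_z| ≈ 45.9°.

≈ 45.9°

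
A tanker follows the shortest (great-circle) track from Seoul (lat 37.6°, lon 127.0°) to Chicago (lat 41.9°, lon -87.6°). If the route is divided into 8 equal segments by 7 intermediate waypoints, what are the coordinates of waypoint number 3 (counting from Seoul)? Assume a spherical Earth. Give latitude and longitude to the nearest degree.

Write both endpoints as unit vectors p₁, p₂ with components (cos φ cos λ, cos φ sin λ, sin φ).
The central angle between the endpoints is δ = arccos(p₁·p₂) ≈ 1.649 rad (94.5°).
Interpolate at f = 3/8 with slerp weights a = sin((1−f)δ)/sin δ ≈ 0.860, b = sin(fδ)/sin δ ≈ 0.581.
p = a·p₁ + b·p₂ ≈ (-0.392, 0.112, 0.913); φ = arcsin(p_z) ≈ 65.94°, λ = atan2(p_y, p_x) ≈ 164.07°.

≈ lat 66°, lon 164°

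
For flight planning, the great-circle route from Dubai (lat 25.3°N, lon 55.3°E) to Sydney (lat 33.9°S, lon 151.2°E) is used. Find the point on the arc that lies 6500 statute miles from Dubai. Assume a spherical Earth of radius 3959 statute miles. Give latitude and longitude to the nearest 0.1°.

≈ lat 28.4°S, lon 135.8°E

From cos δ = sin φ₁ sin φ₂ + cos φ₁ cos φ₂ cos Δλ, the central angle is δ ≈ 1.892 rad (108.4°). The total great-circle distance is δ·R ≈ 1.892 × 3959 ≈ 7490 mi, so the target fraction is f = 6500/7490 ≈ 0.868.
Interpolate at f ≈ 0.868 with slerp weights a = sin((1−f)δ)/sin δ ≈ 0.261, b = sin(fδ)/sin δ ≈ 1.051.
p = a·p₁ + b·p₂ ≈ (-0.630, 0.614, -0.475); φ = arcsin(p_z) ≈ -28.35°, λ = atan2(p_y, p_x) ≈ 135.75°.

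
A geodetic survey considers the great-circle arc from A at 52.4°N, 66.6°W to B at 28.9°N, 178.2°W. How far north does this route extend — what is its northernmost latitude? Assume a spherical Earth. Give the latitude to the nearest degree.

≈ 60°N

The great circle lies in the plane with unit normal n̂ = (p₁ × p₂)/|p₁ × p₂|.
Here n̂_z ≈ -0.505; the vertex latitude is φ_max = arccos|n̂_z| ≈ 59.6°.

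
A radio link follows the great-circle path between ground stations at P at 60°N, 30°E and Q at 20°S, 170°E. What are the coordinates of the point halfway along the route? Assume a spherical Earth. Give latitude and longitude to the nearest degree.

≈ 39°N, 140°E

Convert each endpoint to a unit vector on the sphere (x = cos φ cos λ, y = cos φ sin λ, z = sin φ).
The central angle between the endpoints is δ = arccos(p₁·p₂) ≈ 2.286 rad (131.0°).
Interpolate at f = 1/2 with slerp weights a = sin((1−f)δ)/sin δ ≈ 1.206, b = sin(fδ)/sin δ ≈ 1.206.
p = a·p₁ + b·p₂ ≈ (-0.594, 0.498, 0.632); φ = arcsin(p_z) ≈ 39.19°, λ = atan2(p_y, p_x) ≈ 140.00°.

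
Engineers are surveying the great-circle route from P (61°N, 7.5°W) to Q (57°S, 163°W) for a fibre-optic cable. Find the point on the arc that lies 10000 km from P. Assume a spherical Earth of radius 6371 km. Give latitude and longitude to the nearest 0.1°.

Write both endpoints as unit vectors p₁, p₂ with components (cos φ cos λ, cos φ sin λ, sin φ).
The central angle between the endpoints is δ = arccos(p₁·p₂) ≈ 2.912 rad (166.9°). The total great-circle distance is δ·R ≈ 2.912 × 6371 ≈ 18553 km, so the target fraction is f = 10000/18553 ≈ 0.539.
Interpolate at f ≈ 0.539 with slerp weights a = sin((1−f)δ)/sin δ ≈ 4.283, b = sin(fδ)/sin δ ≈ 4.397.
p = a·p₁ + b·p₂ ≈ (-0.231, -0.971, 0.058); φ = arcsin(p_z) ≈ 3.34°, λ = atan2(p_y, p_x) ≈ -103.41°.

≈ (3.3°N, 103.4°W)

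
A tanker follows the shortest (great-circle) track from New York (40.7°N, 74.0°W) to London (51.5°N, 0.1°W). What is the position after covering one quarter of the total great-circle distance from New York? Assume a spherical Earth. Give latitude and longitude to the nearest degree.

Write both endpoints as unit vectors p₁, p₂ with components (cos φ cos λ, cos φ sin λ, sin φ).
The central angle between the endpoints is δ = arccos(p₁·p₂) ≈ 0.875 rad (50.1°).
Interpolate at f = 1/4 with slerp weights a = sin((1−f)δ)/sin δ ≈ 0.795, b = sin(fδ)/sin δ ≈ 0.283.
p = a·p₁ + b·p₂ ≈ (0.342, -0.580, 0.740); φ = arcsin(p_z) ≈ 47.70°, λ = atan2(p_y, p_x) ≈ -59.45°.

≈ 48°N, 59°W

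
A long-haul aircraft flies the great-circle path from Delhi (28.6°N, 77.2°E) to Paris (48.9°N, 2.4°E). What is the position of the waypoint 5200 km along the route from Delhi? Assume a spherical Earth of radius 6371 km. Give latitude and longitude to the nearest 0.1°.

≈ 49.4°N, 21.4°E

Convert each endpoint to a unit vector on the sphere (x = cos φ cos λ, y = cos φ sin λ, z = sin φ).
The central angle between the endpoints is δ = arccos(p₁·p₂) ≈ 1.033 rad (59.2°). The total great-circle distance is δ·R ≈ 1.033 × 6371 ≈ 6583 km, so the target fraction is f = 5200/6583 ≈ 0.790.
Interpolate at f ≈ 0.790 with slerp weights a = sin((1−f)δ)/sin δ ≈ 0.251, b = sin(fδ)/sin δ ≈ 0.848.
p = a·p₁ + b·p₂ ≈ (0.606, 0.238, 0.759); φ = arcsin(p_z) ≈ 49.39°, λ = atan2(p_y, p_x) ≈ 21.44°.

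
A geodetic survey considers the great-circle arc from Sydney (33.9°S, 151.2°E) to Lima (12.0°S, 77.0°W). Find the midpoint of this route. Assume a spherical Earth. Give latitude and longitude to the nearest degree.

The haversine formula gives a central angle δ ≈ 2.010 rad (115.2°) between the endpoints.
Interpolate at f = 1/2 with slerp weights a = sin((1−f)δ)/sin δ ≈ 0.933, b = sin(fδ)/sin δ ≈ 0.933.
p = a·p₁ + b·p₂ ≈ (-0.473, -0.516, -0.714); φ = arcsin(p_z) ≈ -45.57°, λ = atan2(p_y, p_x) ≈ -132.52°.

≈ 46°S, 133°W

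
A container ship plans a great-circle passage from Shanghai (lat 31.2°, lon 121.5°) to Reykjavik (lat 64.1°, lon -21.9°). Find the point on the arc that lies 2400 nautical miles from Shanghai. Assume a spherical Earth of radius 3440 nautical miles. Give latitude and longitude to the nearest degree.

From cos δ = sin φ₁ sin φ₂ + cos φ₁ cos φ₂ cos Δλ, the central angle is δ ≈ 1.404 rad (80.4°). The total great-circle distance is δ·R ≈ 1.404 × 3440 ≈ 4830 nmi, so the target fraction is f = 2400/4830 ≈ 0.497.
Interpolate at f ≈ 0.497 with slerp weights a = sin((1−f)δ)/sin δ ≈ 0.658, b = sin(fδ)/sin δ ≈ 0.651.
p = a·p₁ + b·p₂ ≈ (-0.030, 0.374, 0.927); φ = arcsin(p_z) ≈ 67.97°, λ = atan2(p_y, p_x) ≈ 94.61°.

≈ lat 68°, lon 95°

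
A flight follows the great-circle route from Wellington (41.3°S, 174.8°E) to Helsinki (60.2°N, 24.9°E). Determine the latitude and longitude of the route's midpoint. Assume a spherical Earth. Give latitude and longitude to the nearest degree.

≈ (27°N, 137°E)

Convert each endpoint to a unit vector on the sphere (x = cos φ cos λ, y = cos φ sin λ, z = sin φ).
The central angle between the endpoints is δ = arccos(p₁·p₂) ≈ 2.681 rad (153.6°).
Interpolate at f = 1/2 with slerp weights a = sin((1−f)δ)/sin δ ≈ 2.190, b = sin(fδ)/sin δ ≈ 2.190.
p = a·p₁ + b·p₂ ≈ (-0.651, 0.607, 0.455); φ = arcsin(p_z) ≈ 27.06°, λ = atan2(p_y, p_x) ≈ 137.00°.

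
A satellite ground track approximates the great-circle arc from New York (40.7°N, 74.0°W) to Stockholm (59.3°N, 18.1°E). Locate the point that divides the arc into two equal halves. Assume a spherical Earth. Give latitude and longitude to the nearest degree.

Write both endpoints as unit vectors p₁, p₂ with components (cos φ cos λ, cos φ sin λ, sin φ).
The central angle between the endpoints is δ = arccos(p₁·p₂) ≈ 0.993 rad (56.9°).
Interpolate at f = 1/2 with slerp weights a = sin((1−f)δ)/sin δ ≈ 0.569, b = sin(fδ)/sin δ ≈ 0.569.
p = a·p₁ + b·p₂ ≈ (0.395, -0.324, 0.860); φ = arcsin(p_z) ≈ 59.28°, λ = atan2(p_y, p_x) ≈ -39.39°.

≈ (59°N, 39°W)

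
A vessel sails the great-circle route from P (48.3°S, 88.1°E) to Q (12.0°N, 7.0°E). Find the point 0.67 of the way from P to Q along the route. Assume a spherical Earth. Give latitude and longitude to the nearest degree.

≈ (11°S, 27°E)

Convert each endpoint to a unit vector on the sphere (x = cos φ cos λ, y = cos φ sin λ, z = sin φ).
The central angle between the endpoints is δ = arccos(p₁·p₂) ≈ 1.625 rad (93.1°).
Interpolate at f = 0.67 with slerp weights a = sin((1−f)δ)/sin δ ≈ 0.512, b = sin(fδ)/sin δ ≈ 0.887.
p = a·p₁ + b·p₂ ≈ (0.873, 0.446, -0.198); φ = arcsin(p_z) ≈ -11.40°, λ = atan2(p_y, p_x) ≈ 27.07°.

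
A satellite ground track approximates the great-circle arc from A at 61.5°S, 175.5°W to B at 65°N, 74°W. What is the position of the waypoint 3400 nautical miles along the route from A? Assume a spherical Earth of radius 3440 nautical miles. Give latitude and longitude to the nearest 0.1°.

Write both endpoints as unit vectors p₁, p₂ with components (cos φ cos λ, cos φ sin λ, sin φ).
The central angle between the endpoints is δ = arccos(p₁·p₂) ≈ 2.562 rad (146.8°). The total great-circle distance is δ·R ≈ 2.562 × 3440 ≈ 8813 nmi, so the target fraction is f = 3400/8813 ≈ 0.386.
Interpolate at f ≈ 0.386 with slerp weights a = sin((1−f)δ)/sin δ ≈ 1.826, b = sin(fδ)/sin δ ≈ 1.525.
p = a·p₁ + b·p₂ ≈ (-0.691, -0.688, -0.223); φ = arcsin(p_z) ≈ -12.86°, λ = atan2(p_y, p_x) ≈ -135.13°.

≈ 12.9°S, 135.1°W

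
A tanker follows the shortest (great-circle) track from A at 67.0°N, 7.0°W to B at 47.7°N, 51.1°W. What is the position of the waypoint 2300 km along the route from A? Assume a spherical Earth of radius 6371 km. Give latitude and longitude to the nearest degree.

Convert each endpoint to a unit vector on the sphere (x = cos φ cos λ, y = cos φ sin λ, z = sin φ).
The central angle between the endpoints is δ = arccos(p₁·p₂) ≈ 0.516 rad (29.6°). The total great-circle distance is δ·R ≈ 0.516 × 6371 ≈ 3289 km, so the target fraction is f = 2300/3289 ≈ 0.699.
Interpolate at f ≈ 0.699 with slerp weights a = sin((1−f)δ)/sin δ ≈ 0.313, b = sin(fδ)/sin δ ≈ 0.716.
p = a·p₁ + b·p₂ ≈ (0.424, -0.390, 0.818); φ = arcsin(p_z) ≈ 54.84°, λ = atan2(p_y, p_x) ≈ -42.59°.

≈ 55°N, 43°W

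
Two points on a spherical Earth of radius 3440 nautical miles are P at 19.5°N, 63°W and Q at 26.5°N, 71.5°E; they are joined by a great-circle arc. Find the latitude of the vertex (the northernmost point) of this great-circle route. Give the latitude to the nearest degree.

≈ 48°N

The great circle lies in the plane with unit normal n̂ = (p₁ × p₂)/|p₁ × p₂|.
Here n̂_z ≈ +0.671; the vertex latitude is φ_max = arccos|n̂_z| ≈ 47.9°.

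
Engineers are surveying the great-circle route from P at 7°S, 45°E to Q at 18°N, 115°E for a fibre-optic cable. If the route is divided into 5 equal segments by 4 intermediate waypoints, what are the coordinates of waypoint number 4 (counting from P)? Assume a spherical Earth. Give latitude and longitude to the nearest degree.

≈ 14°N, 100°E

Convert each endpoint to a unit vector on the sphere (x = cos φ cos λ, y = cos φ sin λ, z = sin φ).
The central angle between the endpoints is δ = arccos(p₁·p₂) ≈ 1.282 rad (73.4°).
Interpolate at f = 4/5 with slerp weights a = sin((1−f)δ)/sin δ ≈ 0.265, b = sin(fδ)/sin δ ≈ 0.892.
p = a·p₁ + b·p₂ ≈ (-0.173, 0.954, 0.243); φ = arcsin(p_z) ≈ 14.09°, λ = atan2(p_y, p_x) ≈ 100.27°.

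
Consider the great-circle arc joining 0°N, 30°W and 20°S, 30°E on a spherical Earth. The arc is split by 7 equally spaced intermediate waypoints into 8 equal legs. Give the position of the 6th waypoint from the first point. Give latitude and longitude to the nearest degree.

The haversine formula gives a central angle δ ≈ 1.082 rad (62.0°) between the endpoints.
Interpolate at f = 6/8 with slerp weights a = sin((1−f)δ)/sin δ ≈ 0.303, b = sin(fδ)/sin δ ≈ 0.821.
p = a·p₁ + b·p₂ ≈ (0.931, 0.235, -0.281); φ = arcsin(p_z) ≈ -16.32°, λ = atan2(p_y, p_x) ≈ 14.15°.

≈ 16°S, 14°E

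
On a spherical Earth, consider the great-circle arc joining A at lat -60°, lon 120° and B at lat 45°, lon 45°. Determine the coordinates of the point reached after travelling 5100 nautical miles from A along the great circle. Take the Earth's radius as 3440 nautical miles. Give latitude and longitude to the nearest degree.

≈ lat 13°, lon 65°

From cos δ = sin φ₁ sin φ₂ + cos φ₁ cos φ₂ cos Δλ, the central angle is δ ≈ 2.119 rad (121.4°). The total great-circle distance is δ·R ≈ 2.119 × 3440 ≈ 7288 nmi, so the target fraction is f = 5100/7288 ≈ 0.700.
Interpolate at f ≈ 0.700 with slerp weights a = sin((1−f)δ)/sin δ ≈ 0.696, b = sin(fδ)/sin δ ≈ 1.167.
p = a·p₁ + b·p₂ ≈ (0.409, 0.885, 0.222); φ = arcsin(p_z) ≈ 12.85°, λ = atan2(p_y, p_x) ≈ 65.17°.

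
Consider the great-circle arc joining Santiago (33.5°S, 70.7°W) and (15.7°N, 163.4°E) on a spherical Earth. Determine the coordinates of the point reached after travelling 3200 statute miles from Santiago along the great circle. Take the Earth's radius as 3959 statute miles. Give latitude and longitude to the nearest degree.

≈ (27°S, 124°W)

Write both endpoints as unit vectors p₁, p₂ with components (cos φ cos λ, cos φ sin λ, sin φ).
The central angle between the endpoints is δ = arccos(p₁·p₂) ≈ 2.240 rad (128.3°). The total great-circle distance is δ·R ≈ 2.240 × 3959 ≈ 8867 mi, so the target fraction is f = 3200/8867 ≈ 0.361.
Interpolate at f ≈ 0.361 with slerp weights a = sin((1−f)δ)/sin δ ≈ 1.262, b = sin(fδ)/sin δ ≈ 0.922.
p = a·p₁ + b·p₂ ≈ (-0.502, -0.740, -0.447); φ = arcsin(p_z) ≈ -26.57°, λ = atan2(p_y, p_x) ≈ -124.18°.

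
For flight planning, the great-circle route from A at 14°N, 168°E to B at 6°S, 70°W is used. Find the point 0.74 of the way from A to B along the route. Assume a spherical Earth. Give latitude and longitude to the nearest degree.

≈ 2°N, 101°W

Convert each endpoint to a unit vector on the sphere (x = cos φ cos λ, y = cos φ sin λ, z = sin φ).
The central angle between the endpoints is δ = arccos(p₁·p₂) ≈ 2.137 rad (122.5°).
Interpolate at f = 0.74 with slerp weights a = sin((1−f)δ)/sin δ ≈ 0.625, b = sin(fδ)/sin δ ≈ 1.185.
p = a·p₁ + b·p₂ ≈ (-0.190, -0.981, 0.027); φ = arcsin(p_z) ≈ 1.57°, λ = atan2(p_y, p_x) ≈ -100.97°.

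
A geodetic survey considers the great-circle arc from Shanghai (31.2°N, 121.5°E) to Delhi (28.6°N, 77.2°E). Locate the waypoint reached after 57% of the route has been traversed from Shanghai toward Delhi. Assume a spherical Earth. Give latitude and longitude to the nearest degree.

≈ 32°N, 96°E

Write both endpoints as unit vectors p₁, p₂ with components (cos φ cos λ, cos φ sin λ, sin φ).
The central angle between the endpoints is δ = arccos(p₁·p₂) ≈ 0.667 rad (38.2°).
Interpolate at f = 0.57 with slerp weights a = sin((1−f)δ)/sin δ ≈ 0.457, b = sin(fδ)/sin δ ≈ 0.600.
p = a·p₁ + b·p₂ ≈ (-0.088, 0.847, 0.524); φ = arcsin(p_z) ≈ 31.61°, λ = atan2(p_y, p_x) ≈ 95.91°.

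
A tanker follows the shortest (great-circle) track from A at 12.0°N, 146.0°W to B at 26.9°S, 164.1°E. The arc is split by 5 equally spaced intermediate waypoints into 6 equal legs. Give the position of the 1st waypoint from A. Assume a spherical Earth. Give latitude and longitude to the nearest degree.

≈ 5°N, 154°W

Convert each endpoint to a unit vector on the sphere (x = cos φ cos λ, y = cos φ sin λ, z = sin φ).
The central angle between the endpoints is δ = arccos(p₁·p₂) ≈ 1.084 rad (62.1°).
Interpolate at f = 1/6 with slerp weights a = sin((1−f)δ)/sin δ ≈ 0.889, b = sin(fδ)/sin δ ≈ 0.203.
p = a·p₁ + b·p₂ ≈ (-0.895, -0.436, 0.093); φ = arcsin(p_z) ≈ 5.32°, λ = atan2(p_y, p_x) ≈ -154.01°.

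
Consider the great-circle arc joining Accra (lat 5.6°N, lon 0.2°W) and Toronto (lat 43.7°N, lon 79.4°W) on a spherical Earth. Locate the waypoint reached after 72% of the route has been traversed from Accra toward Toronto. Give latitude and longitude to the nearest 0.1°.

≈ lat 38.7°N, lon 50.9°W

Convert each endpoint to a unit vector on the sphere (x = cos φ cos λ, y = cos φ sin λ, z = sin φ).
The central angle between the endpoints is δ = arccos(p₁·p₂) ≈ 1.367 rad (78.3°).
Interpolate at f = 0.72 with slerp weights a = sin((1−f)δ)/sin δ ≈ 0.381, b = sin(fδ)/sin δ ≈ 0.850.
p = a·p₁ + b·p₂ ≈ (0.493, -0.606, 0.625); φ = arcsin(p_z) ≈ 38.67°, λ = atan2(p_y, p_x) ≈ -50.87°.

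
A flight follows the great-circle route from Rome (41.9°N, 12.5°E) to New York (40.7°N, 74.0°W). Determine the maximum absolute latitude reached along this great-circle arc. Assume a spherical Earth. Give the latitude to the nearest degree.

The great circle lies in the plane with unit normal n̂ = (p₁ × p₂)/|p₁ × p₂|.
Here n̂_z ≈ -0.638; the vertex latitude is φ_max = arccos|n̂_z| ≈ 50.4°.
Check via Clairaut: cos φ_max = |cos φ₁| · sin C = cos(41.9°)·sin(59.0°) ≈ 0.638, again giving ≈ 50.4°.

≈ 50°N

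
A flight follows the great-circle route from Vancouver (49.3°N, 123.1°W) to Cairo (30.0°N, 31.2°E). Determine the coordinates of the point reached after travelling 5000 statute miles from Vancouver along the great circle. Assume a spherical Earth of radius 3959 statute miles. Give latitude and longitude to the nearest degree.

≈ 54°N, 19°E

The haversine formula gives a central angle δ ≈ 1.701 rad (97.5°) between the endpoints. The total great-circle distance is δ·R ≈ 1.701 × 3959 ≈ 6734 mi, so the target fraction is f = 5000/6734 ≈ 0.742.
Interpolate at f ≈ 0.742 with slerp weights a = sin((1−f)δ)/sin δ ≈ 0.428, b = sin(fδ)/sin δ ≈ 0.961.
p = a·p₁ + b·p₂ ≈ (0.560, 0.198, 0.805); φ = arcsin(p_z) ≈ 53.60°, λ = atan2(p_y, p_x) ≈ 19.44°.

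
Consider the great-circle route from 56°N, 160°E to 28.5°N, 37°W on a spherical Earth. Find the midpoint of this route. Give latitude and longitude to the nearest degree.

≈ 74°N, 62°W

The haversine formula gives a central angle δ ≈ 1.645 rad (94.3°) between the endpoints.
Interpolate at f = 1/2 with slerp weights a = sin((1−f)δ)/sin δ ≈ 0.735, b = sin(fδ)/sin δ ≈ 0.735.
p = a·p₁ + b·p₂ ≈ (0.130, -0.248, 0.960); φ = arcsin(p_z) ≈ 73.74°, λ = atan2(p_y, p_x) ≈ -62.42°.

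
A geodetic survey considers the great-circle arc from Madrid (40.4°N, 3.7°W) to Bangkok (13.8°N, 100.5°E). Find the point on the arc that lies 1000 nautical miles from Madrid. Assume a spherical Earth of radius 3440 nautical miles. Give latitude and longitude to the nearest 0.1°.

≈ 44.0°N, 18.3°E

Convert each endpoint to a unit vector on the sphere (x = cos φ cos λ, y = cos φ sin λ, z = sin φ).
The central angle between the endpoints is δ = arccos(p₁·p₂) ≈ 1.598 rad (91.5°). The total great-circle distance is δ·R ≈ 1.598 × 3440 ≈ 5496 nmi, so the target fraction is f = 1000/5496 ≈ 0.182.
Interpolate at f ≈ 0.182 with slerp weights a = sin((1−f)δ)/sin δ ≈ 0.966, b = sin(fδ)/sin δ ≈ 0.287.
p = a·p₁ + b·p₂ ≈ (0.683, 0.226, 0.694); φ = arcsin(p_z) ≈ 43.97°, λ = atan2(p_y, p_x) ≈ 18.33°.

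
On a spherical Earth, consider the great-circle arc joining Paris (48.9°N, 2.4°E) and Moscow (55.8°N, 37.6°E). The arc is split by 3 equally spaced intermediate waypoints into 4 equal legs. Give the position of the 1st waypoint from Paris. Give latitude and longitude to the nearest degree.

Write both endpoints as unit vectors p₁, p₂ with components (cos φ cos λ, cos φ sin λ, sin φ).
The central angle between the endpoints is δ = arccos(p₁·p₂) ≈ 0.389 rad (22.3°).
Interpolate at f = 1/4 with slerp weights a = sin((1−f)δ)/sin δ ≈ 0.758, b = sin(fδ)/sin δ ≈ 0.256.
p = a·p₁ + b·p₂ ≈ (0.612, 0.109, 0.783); φ = arcsin(p_z) ≈ 51.56°, λ = atan2(p_y, p_x) ≈ 10.07°.

≈ 52°N, 10°E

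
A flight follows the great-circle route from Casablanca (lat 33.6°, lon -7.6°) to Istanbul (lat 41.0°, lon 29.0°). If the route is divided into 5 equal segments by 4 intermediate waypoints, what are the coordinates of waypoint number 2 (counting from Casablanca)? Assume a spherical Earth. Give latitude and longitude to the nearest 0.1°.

≈ lat 37.9°, lon 6.1°

Write both endpoints as unit vectors p₁, p₂ with components (cos φ cos λ, cos φ sin λ, sin φ).
The central angle between the endpoints is δ = arccos(p₁·p₂) ≈ 0.520 rad (29.8°).
Interpolate at f = 2/5 with slerp weights a = sin((1−f)δ)/sin δ ≈ 0.618, b = sin(fδ)/sin δ ≈ 0.416.
p = a·p₁ + b·p₂ ≈ (0.784, 0.084, 0.615); φ = arcsin(p_z) ≈ 37.92°, λ = atan2(p_y, p_x) ≈ 6.11°.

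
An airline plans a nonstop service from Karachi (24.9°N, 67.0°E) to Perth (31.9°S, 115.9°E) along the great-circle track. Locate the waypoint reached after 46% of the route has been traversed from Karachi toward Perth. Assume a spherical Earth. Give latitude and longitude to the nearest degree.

≈ 2°S, 89°E

From cos δ = sin φ₁ sin φ₂ + cos φ₁ cos φ₂ cos Δλ, the central angle is δ ≈ 1.283 rad (73.5°).
Interpolate at f = 0.46 with slerp weights a = sin((1−f)δ)/sin δ ≈ 0.666, b = sin(fδ)/sin δ ≈ 0.580.
p = a·p₁ + b·p₂ ≈ (0.021, 0.999, -0.026); φ = arcsin(p_z) ≈ -1.50°, λ = atan2(p_y, p_x) ≈ 88.80°.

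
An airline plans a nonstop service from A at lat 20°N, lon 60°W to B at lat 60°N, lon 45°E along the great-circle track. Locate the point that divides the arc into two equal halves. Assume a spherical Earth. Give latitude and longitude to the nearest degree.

From cos δ = sin φ₁ sin φ₂ + cos φ₁ cos φ₂ cos Δλ, the central angle is δ ≈ 1.395 rad (79.9°).
Interpolate at f = 1/2 with slerp weights a = sin((1−f)δ)/sin δ ≈ 0.652, b = sin(fδ)/sin δ ≈ 0.652.
p = a·p₁ + b·p₂ ≈ (0.537, -0.300, 0.788); φ = arcsin(p_z) ≈ 52.02°, λ = atan2(p_y, p_x) ≈ -29.20°.

≈ lat 52°N, lon 29°W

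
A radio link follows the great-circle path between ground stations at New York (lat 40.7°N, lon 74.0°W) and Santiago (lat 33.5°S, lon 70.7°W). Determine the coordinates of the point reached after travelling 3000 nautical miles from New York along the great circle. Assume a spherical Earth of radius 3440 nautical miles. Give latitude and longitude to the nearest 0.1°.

≈ lat 9.2°S, lon 71.8°W

The haversine formula gives a central angle δ ≈ 1.296 rad (74.3°) between the endpoints. The total great-circle distance is δ·R ≈ 1.296 × 3440 ≈ 4459 nmi, so the target fraction is f = 3000/4459 ≈ 0.673.
Interpolate at f ≈ 0.673 with slerp weights a = sin((1−f)δ)/sin δ ≈ 0.427, b = sin(fδ)/sin δ ≈ 0.795.
p = a·p₁ + b·p₂ ≈ (0.309, -0.938, -0.160); φ = arcsin(p_z) ≈ -9.23°, λ = atan2(p_y, p_x) ≈ -71.78°.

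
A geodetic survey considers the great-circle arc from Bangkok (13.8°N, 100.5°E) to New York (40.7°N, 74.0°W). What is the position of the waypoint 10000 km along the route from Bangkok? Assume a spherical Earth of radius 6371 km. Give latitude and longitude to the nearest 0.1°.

≈ 75.4°N, 58.9°W

From cos δ = sin φ₁ sin φ₂ + cos φ₁ cos φ₂ cos Δλ, the central angle is δ ≈ 2.186 rad (125.3°). The total great-circle distance is δ·R ≈ 2.186 × 6371 ≈ 13928 km, so the target fraction is f = 10000/13928 ≈ 0.718.
Interpolate at f ≈ 0.718 with slerp weights a = sin((1−f)δ)/sin δ ≈ 0.708, b = sin(fδ)/sin δ ≈ 1.225.
p = a·p₁ + b·p₂ ≈ (0.131, -0.216, 0.968); φ = arcsin(p_z) ≈ 75.37°, λ = atan2(p_y, p_x) ≈ -58.87°.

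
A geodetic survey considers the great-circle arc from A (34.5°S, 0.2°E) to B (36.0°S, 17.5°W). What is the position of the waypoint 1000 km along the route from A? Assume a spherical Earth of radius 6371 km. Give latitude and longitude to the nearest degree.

Write both endpoints as unit vectors p₁, p₂ with components (cos φ cos λ, cos φ sin λ, sin φ).
The central angle between the endpoints is δ = arccos(p₁·p₂) ≈ 0.253 rad (14.5°). The total great-circle distance is δ·R ≈ 0.253 × 6371 ≈ 1614 km, so the target fraction is f = 1000/1614 ≈ 0.620.
Interpolate at f ≈ 0.620 with slerp weights a = sin((1−f)δ)/sin δ ≈ 0.384, b = sin(fδ)/sin δ ≈ 0.624.
p = a·p₁ + b·p₂ ≈ (0.798, -0.151, -0.584); φ = arcsin(p_z) ≈ -35.74°, λ = atan2(p_y, p_x) ≈ -10.70°.

≈ (36°S, 11°W)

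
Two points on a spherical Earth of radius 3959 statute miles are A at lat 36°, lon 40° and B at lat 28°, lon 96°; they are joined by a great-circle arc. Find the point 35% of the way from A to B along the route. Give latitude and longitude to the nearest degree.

From cos δ = sin φ₁ sin φ₂ + cos φ₁ cos φ₂ cos Δλ, the central angle is δ ≈ 0.829 rad (47.5°).
Interpolate at f = 0.35 with slerp weights a = sin((1−f)δ)/sin δ ≈ 0.696, b = sin(fδ)/sin δ ≈ 0.388.
p = a·p₁ + b·p₂ ≈ (0.396, 0.703, 0.591); φ = arcsin(p_z) ≈ 36.25°, λ = atan2(p_y, p_x) ≈ 60.63°.

≈ lat 36°, lon 61°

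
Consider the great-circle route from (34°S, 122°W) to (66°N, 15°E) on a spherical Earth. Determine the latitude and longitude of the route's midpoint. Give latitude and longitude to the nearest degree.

Convert each endpoint to a unit vector on the sphere (x = cos φ cos λ, y = cos φ sin λ, z = sin φ).
The central angle between the endpoints is δ = arccos(p₁·p₂) ≈ 2.430 rad (139.2°).
Interpolate at f = 1/2 with slerp weights a = sin((1−f)δ)/sin δ ≈ 1.436, b = sin(fδ)/sin δ ≈ 1.436.
p = a·p₁ + b·p₂ ≈ (-0.067, -0.858, 0.509); φ = arcsin(p_z) ≈ 30.58°, λ = atan2(p_y, p_x) ≈ -94.44°.

≈ (31°N, 94°W)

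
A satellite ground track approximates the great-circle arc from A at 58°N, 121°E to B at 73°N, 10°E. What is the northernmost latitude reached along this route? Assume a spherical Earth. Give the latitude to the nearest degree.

The great circle lies in the plane with unit normal n̂ = (p₁ × p₂)/|p₁ × p₂|.
Here n̂_z ≈ -0.221; the vertex latitude is φ_max = arccos|n̂_z| ≈ 77.2°.

≈ 77°N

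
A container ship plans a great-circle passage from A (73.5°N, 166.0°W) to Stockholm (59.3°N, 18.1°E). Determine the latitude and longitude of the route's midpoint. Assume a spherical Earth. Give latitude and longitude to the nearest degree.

≈ (83°N, 23°E)

From cos δ = sin φ₁ sin φ₂ + cos φ₁ cos φ₂ cos Δλ, the central angle is δ ≈ 0.823 rad (47.2°).
Interpolate at f = 1/2 with slerp weights a = sin((1−f)δ)/sin δ ≈ 0.546, b = sin(fδ)/sin δ ≈ 0.546.
p = a·p₁ + b·p₂ ≈ (0.114, 0.049, 0.992); φ = arcsin(p_z) ≈ 82.85°, λ = atan2(p_y, p_x) ≈ 23.21°.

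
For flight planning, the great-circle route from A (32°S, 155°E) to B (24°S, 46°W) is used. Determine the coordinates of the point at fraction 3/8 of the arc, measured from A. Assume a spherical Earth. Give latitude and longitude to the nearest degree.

Convert each endpoint to a unit vector on the sphere (x = cos φ cos λ, y = cos φ sin λ, z = sin φ).
The central angle between the endpoints is δ = arccos(p₁·p₂) ≈ 2.103 rad (120.5°).
Interpolate at f = 3/8 with slerp weights a = sin((1−f)δ)/sin δ ≈ 1.123, b = sin(fδ)/sin δ ≈ 0.824.
p = a·p₁ + b·p₂ ≈ (-0.340, -0.139, -0.930); φ = arcsin(p_z) ≈ -68.43°, λ = atan2(p_y, p_x) ≈ -157.83°.

≈ (68°S, 158°W)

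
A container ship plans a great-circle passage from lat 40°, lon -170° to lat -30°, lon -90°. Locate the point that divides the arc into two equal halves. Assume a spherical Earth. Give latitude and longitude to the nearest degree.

Convert each endpoint to a unit vector on the sphere (x = cos φ cos λ, y = cos φ sin λ, z = sin φ).
The central angle between the endpoints is δ = arccos(p₁·p₂) ≈ 1.778 rad (101.9°).
Interpolate at f = 1/2 with slerp weights a = sin((1−f)δ)/sin δ ≈ 0.794, b = sin(fδ)/sin δ ≈ 0.794.
p = a·p₁ + b·p₂ ≈ (-0.599, -0.793, 0.113); φ = arcsin(p_z) ≈ 6.51°, λ = atan2(p_y, p_x) ≈ -127.06°.

≈ lat 7°, lon -127°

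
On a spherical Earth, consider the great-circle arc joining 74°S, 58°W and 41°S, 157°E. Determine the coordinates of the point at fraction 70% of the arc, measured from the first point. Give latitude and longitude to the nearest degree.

From cos δ = sin φ₁ sin φ₂ + cos φ₁ cos φ₂ cos Δλ, the central angle is δ ≈ 1.093 rad (62.6°).
Interpolate at f = 0.70 with slerp weights a = sin((1−f)δ)/sin δ ≈ 0.363, b = sin(fδ)/sin δ ≈ 0.780.
p = a·p₁ + b·p₂ ≈ (-0.489, 0.145, -0.860); φ = arcsin(p_z) ≈ -59.34°, λ = atan2(p_y, p_x) ≈ 163.45°.

≈ 59°S, 163°E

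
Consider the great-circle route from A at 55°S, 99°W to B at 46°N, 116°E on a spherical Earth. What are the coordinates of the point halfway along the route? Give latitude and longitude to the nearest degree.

≈ 14°S, 172°E

Convert each endpoint to a unit vector on the sphere (x = cos φ cos λ, y = cos φ sin λ, z = sin φ).
The central angle between the endpoints is δ = arccos(p₁·p₂) ≈ 2.728 rad (156.3°).
Interpolate at f = 1/2 with slerp weights a = sin((1−f)δ)/sin δ ≈ 2.434, b = sin(fδ)/sin δ ≈ 2.434.
p = a·p₁ + b·p₂ ≈ (-0.960, 0.141, -0.243); φ = arcsin(p_z) ≈ -14.06°, λ = atan2(p_y, p_x) ≈ 171.65°.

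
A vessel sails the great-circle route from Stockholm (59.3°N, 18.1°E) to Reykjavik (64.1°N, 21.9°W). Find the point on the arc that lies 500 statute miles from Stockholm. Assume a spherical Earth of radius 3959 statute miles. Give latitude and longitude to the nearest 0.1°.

Convert each endpoint to a unit vector on the sphere (x = cos φ cos λ, y = cos φ sin λ, z = sin φ).
The central angle between the endpoints is δ = arccos(p₁·p₂) ≈ 0.335 rad (19.2°). The total great-circle distance is δ·R ≈ 0.335 × 3959 ≈ 1327 mi, so the target fraction is f = 500/1327 ≈ 0.377.
Interpolate at f ≈ 0.377 with slerp weights a = sin((1−f)δ)/sin δ ≈ 0.631, b = sin(fδ)/sin δ ≈ 0.383.
p = a·p₁ + b·p₂ ≈ (0.461, 0.038, 0.887); φ = arcsin(p_z) ≈ 62.44°, λ = atan2(p_y, p_x) ≈ 4.67°.

≈ 62.4°N, 4.7°E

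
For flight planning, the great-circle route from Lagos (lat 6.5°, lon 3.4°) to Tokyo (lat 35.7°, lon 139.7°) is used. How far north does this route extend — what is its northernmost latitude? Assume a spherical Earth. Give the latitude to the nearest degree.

≈ 49°

The great circle lies in the plane with unit normal n̂ = (p₁ × p₂)/|p₁ × p₂|.
Here n̂_z ≈ +0.651; the vertex latitude is φ_max = arccos|n̂_z| ≈ 49.4°.
Check via Clairaut: cos φ_max = |cos φ₁| · sin C = cos(6.5°)·sin(41.0°) ≈ 0.651, again giving ≈ 49.4°.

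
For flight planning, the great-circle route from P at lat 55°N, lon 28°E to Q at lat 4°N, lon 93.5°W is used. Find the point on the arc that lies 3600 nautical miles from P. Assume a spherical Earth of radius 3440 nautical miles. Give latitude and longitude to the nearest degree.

≈ lat 40°N, lon 66°W

The haversine formula gives a central angle δ ≈ 1.815 rad (104.0°) between the endpoints. The total great-circle distance is δ·R ≈ 1.815 × 3440 ≈ 6244 nmi, so the target fraction is f = 3600/6244 ≈ 0.577.
Interpolate at f ≈ 0.577 with slerp weights a = sin((1−f)δ)/sin δ ≈ 0.716, b = sin(fδ)/sin δ ≈ 0.892.
p = a·p₁ + b·p₂ ≈ (0.308, -0.695, 0.649); φ = arcsin(p_z) ≈ 40.47°, λ = atan2(p_y, p_x) ≈ -66.08°.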